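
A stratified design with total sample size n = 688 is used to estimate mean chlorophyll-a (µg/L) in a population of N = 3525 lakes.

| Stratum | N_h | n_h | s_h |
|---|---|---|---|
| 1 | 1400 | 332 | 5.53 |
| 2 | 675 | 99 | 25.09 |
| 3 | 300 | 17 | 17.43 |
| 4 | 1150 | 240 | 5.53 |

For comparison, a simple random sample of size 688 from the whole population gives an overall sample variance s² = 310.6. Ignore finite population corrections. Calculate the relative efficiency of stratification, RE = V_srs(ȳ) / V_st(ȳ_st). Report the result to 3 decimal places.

RE ≈ 1.156

V̂(ȳ_st) = Σ W_h² s_h²/n_h, with W_h = N_h/N and N = 3525:
  stratum 1: (1400/3525)²·5.53²/332 = 0.0145295
  stratum 2: (675/3525)²·25.09²/99 = 0.233161
  stratum 3: (300/3525)²·17.43²/17 = 0.12944
  stratum 4: (1150/3525)²·5.53²/240 = 0.0135618
V_st = 0.390692
V_srs = s²/n = 310.6/688 = 0.451453
Relative efficiency = V_srs / V_st = 0.451453/0.390692 = 1.1555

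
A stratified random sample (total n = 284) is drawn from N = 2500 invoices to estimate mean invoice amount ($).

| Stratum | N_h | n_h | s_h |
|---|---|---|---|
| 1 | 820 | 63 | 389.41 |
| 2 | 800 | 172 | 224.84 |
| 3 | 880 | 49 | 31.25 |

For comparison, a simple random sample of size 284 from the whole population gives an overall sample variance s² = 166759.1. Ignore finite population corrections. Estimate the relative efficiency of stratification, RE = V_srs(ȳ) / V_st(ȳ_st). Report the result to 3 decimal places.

V̂(ȳ_st) = Σ W_h² s_h²/n_h, with W_h = N_h/N and N = 2500:
  stratum 1: (820/2500)²·389.41²/63 = 258.953
  stratum 2: (800/2500)²·224.84²/172 = 30.0967
  stratum 3: (880/2500)²·31.25²/49 = 2.46939
V_st = 291.519
V_srs = s²/n = 166759.1/284 = 587.18
Relative efficiency = V_srs / V_st = 587.18/291.519 = 2.0142

RE ≈ 2.014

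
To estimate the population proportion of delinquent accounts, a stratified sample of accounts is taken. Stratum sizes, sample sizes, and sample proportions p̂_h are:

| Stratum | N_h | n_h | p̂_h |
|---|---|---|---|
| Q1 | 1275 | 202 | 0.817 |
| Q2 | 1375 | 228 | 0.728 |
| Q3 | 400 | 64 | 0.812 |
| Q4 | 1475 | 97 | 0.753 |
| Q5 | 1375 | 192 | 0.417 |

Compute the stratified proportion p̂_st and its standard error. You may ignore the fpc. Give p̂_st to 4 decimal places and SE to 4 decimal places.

p̂_st ≈ 0.6867, SE ≈ 0.0168

N = 5900; stratum weights W_h = N_h/N.
p̂_st = Σ W_h p̂_h = (1275·0.817 + 1375·0.728 + 400·0.812 + 1475·0.753 + 1375·0.417)/5900 = 0.68670
V̂(p̂_st) = Σ W_h² p̂_h(1−p̂_h)/(n_h−1):
  stratum Q1: (1275/5900)²·0.817·0.183/201 = 3.47371e-05
  stratum Q2: (1375/5900)²·0.728·0.272/227 = 4.73779e-05
  stratum Q3: (400/5900)²·0.812·0.188/63 = 1.11375e-05
  stratum Q4: (1475/5900)²·0.753·0.247/96 = 0.000121088
  stratum Q5: (1375/5900)²·0.417·0.583/191 = 6.9131e-05
V̂(p̂_st) = 0.000283471; SE = √V̂ = 0.0168366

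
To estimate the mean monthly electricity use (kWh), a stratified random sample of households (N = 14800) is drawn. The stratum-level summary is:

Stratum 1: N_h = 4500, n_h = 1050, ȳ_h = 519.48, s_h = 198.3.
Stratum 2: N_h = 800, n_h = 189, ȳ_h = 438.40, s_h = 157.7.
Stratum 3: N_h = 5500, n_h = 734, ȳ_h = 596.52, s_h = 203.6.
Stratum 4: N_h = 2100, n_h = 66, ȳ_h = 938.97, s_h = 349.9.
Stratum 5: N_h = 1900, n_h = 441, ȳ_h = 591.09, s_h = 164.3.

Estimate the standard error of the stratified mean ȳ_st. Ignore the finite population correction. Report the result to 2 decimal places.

V̂(ȳ_st) = Σ W_h² s_h²/n_h, with W_h = N_h/N and N = 14800:
  stratum 1: (4500/14800)²·198.3²/1050 = 3.46224
  stratum 2: (800/14800)²·157.7²/189 = 0.384466
  stratum 3: (5500/14800)²·203.6²/734 = 7.7994
  stratum 4: (2100/14800)²·349.9²/66 = 37.3473
  stratum 5: (1900/14800)²·164.3²/441 = 1.00884
V̂(ȳ_st) = 50.0022
SE(ȳ_st) = √50.0022 = 7.07123

SE(ȳ_st) ≈ 7.07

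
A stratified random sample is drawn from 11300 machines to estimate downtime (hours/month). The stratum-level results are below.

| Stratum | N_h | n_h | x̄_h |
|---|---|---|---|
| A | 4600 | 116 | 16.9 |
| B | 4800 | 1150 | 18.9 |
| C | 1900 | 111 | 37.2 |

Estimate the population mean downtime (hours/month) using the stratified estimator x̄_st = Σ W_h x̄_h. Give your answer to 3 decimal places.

x̄_st ≈ 21.163

N = Σ N_h = 11300. Stratum weights W_h = N_h/N.
x̄_st = (4600·16.9 + 4800·18.9 + 1900·37.2) / 11300 = 21.16283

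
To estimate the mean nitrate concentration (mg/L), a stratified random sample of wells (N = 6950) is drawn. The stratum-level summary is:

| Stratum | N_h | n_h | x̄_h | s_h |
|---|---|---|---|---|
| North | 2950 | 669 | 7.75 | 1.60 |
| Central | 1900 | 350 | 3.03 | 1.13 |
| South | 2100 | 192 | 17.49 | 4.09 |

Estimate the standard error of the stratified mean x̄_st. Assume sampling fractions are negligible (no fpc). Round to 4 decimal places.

V̂(x̄_st) = Σ W_h² s_h²/n_h, with W_h = N_h/N and N = 6950:
  stratum North: (2950/6950)²·1.60²/669 = 0.000689427
  stratum Central: (1900/6950)²·1.13²/350 = 0.000272663
  stratum South: (2100/6950)²·4.09²/192 = 0.00795453
V̂(x̄_st) = 0.00891662
SE(x̄_st) = √0.00891662 = 0.0944278

SE(x̄_st) ≈ 0.0944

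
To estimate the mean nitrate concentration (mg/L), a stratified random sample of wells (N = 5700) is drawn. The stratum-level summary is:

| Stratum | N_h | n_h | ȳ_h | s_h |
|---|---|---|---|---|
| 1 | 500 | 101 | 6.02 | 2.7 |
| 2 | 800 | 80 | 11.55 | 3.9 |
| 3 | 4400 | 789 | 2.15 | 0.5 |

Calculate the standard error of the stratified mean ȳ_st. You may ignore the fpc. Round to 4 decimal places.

V̂(ȳ_st) = Σ W_h² s_h²/n_h, with W_h = N_h/N and N = 5700:
  stratum 1: (500/5700)²·2.7²/101 = 0.000555388
  stratum 2: (800/5700)²·3.9²/80 = 0.00374515
  stratum 3: (4400/5700)²·0.5²/789 = 0.000188807
V̂(ȳ_st) = 0.00448935
SE(ȳ_st) = √0.00448935 = 0.0670026

SE(ȳ_st) ≈ 0.0670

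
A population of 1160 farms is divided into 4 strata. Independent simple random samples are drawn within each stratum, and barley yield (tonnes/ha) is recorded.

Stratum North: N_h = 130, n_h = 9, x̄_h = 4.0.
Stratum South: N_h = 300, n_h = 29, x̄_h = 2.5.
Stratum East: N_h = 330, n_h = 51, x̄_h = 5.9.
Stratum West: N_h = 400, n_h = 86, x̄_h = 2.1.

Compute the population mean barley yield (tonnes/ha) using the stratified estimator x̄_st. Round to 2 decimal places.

x̄_st ≈ 3.50

N = Σ N_h = 1160. Stratum weights W_h = N_h/N.
x̄_st = (130·4.0 + 300·2.5 + 330·5.9 + 400·2.1) / 1160 = 3.4974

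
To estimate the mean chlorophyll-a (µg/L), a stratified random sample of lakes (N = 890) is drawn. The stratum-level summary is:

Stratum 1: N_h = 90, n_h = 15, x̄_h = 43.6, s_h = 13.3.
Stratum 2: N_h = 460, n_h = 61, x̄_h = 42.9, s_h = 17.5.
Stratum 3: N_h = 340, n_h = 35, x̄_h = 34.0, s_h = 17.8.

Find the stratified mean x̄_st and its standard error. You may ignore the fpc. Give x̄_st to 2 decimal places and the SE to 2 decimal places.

x̄_st ≈ 39.57, SE ≈ 1.67

x̄_st = Σ W_h x̄_h = (90·43.6 + 460·42.9 + 340·34.0)/890 = 39.57079
V̂(x̄_st) = Σ W_h² s_h²/n_h, with W_h = N_h/N and N = 890:
  stratum 1: (90/890)²·13.3²/15 = 0.120592
  stratum 2: (460/890)²·17.5²/61 = 1.34116
  stratum 3: (340/890)²·17.8²/35 = 1.32114
V̂(x̄_st) = 2.7829
SE(x̄_st) = √2.7829 = 1.6682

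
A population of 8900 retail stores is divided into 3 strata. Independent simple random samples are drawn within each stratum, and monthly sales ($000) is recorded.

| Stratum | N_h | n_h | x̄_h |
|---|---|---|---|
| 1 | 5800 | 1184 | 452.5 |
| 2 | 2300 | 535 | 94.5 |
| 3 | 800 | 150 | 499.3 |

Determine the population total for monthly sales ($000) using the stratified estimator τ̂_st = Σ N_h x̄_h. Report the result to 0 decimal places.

τ̂_st ≈ 3241290

τ̂_st = Σ N_h x̄_h = 5800·452.5 + 2300·94.5 + 800·499.3 = 3241290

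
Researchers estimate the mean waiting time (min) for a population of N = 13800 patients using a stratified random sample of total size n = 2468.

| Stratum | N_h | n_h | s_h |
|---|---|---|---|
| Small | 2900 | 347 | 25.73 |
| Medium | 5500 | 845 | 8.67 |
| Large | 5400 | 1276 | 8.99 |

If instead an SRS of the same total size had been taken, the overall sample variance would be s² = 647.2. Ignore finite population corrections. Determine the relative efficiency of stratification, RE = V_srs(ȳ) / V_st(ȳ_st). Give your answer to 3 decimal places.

V̂(ȳ_st) = Σ W_h² s_h²/n_h, with W_h = N_h/N and N = 13800:
  stratum Small: (2900/13800)²·25.73²/347 = 0.0842535
  stratum Medium: (5500/13800)²·8.67²/845 = 0.0141302
  stratum Large: (5400/13800)²·8.99²/1276 = 0.00969835
V_st = 0.108082
V_srs = s²/n = 647.2/2468 = 0.262237
Relative efficiency = V_srs / V_st = 0.262237/0.108082 = 2.4263

RE ≈ 2.426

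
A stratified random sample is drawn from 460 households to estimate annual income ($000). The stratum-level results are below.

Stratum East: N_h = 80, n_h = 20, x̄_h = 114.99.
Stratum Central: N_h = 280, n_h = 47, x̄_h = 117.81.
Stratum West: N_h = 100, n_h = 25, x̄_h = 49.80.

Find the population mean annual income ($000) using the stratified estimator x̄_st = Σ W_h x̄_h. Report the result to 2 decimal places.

x̄_st ≈ 102.53

N = Σ N_h = 460. Stratum weights W_h = N_h/N.
x̄_st = (80·114.99 + 280·117.81 + 100·49.80) / 460 = 102.5348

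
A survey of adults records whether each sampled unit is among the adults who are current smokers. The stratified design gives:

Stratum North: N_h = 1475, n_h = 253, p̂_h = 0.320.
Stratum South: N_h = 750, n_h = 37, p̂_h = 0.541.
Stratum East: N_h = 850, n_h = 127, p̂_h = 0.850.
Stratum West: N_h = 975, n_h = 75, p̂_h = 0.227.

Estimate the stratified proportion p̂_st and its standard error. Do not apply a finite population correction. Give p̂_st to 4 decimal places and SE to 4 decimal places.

N = 4050; stratum weights W_h = N_h/N.
p̂_st = Σ W_h p̂_h = (1475·0.320 + 750·0.541 + 850·0.850 + 975·0.227)/4050 = 0.44977
V̂(p̂_st) = Σ W_h² p̂_h(1−p̂_h)/(n_h−1):
  stratum North: (1475/4050)²·0.320·0.680/252 = 0.000114533
  stratum South: (750/4050)²·0.541·0.459/36 = 0.000236548
  stratum East: (850/4050)²·0.850·0.150/126 = 4.45725e-05
  stratum West: (975/4050)²·0.227·0.773/74 = 0.000137427
V̂(p̂_st) = 0.000533082; SE = √V̂ = 0.0230886

p̂_st ≈ 0.4498, SE ≈ 0.0231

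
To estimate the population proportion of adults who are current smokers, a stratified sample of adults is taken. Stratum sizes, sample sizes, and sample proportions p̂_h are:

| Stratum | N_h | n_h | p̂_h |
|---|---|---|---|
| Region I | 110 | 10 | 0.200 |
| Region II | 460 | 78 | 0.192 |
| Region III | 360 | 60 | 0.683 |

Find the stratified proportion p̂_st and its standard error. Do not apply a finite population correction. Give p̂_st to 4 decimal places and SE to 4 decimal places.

p̂_st ≈ 0.3830, SE ≈ 0.0359

N = 930; stratum weights W_h = N_h/N.
p̂_st = Σ W_h p̂_h = (110·0.200 + 460·0.192 + 360·0.683)/930 = 0.38301
V̂(p̂_st) = Σ W_h² p̂_h(1−p̂_h)/(n_h−1):
  stratum Region I: (110/930)²·0.200·0.800/9 = 0.000248712
  stratum Region II: (460/930)²·0.192·0.808/77 = 0.000492915
  stratum Region III: (360/930)²·0.683·0.317/59 = 0.000549879
V̂(p̂_st) = 0.00129151; SE = √V̂ = 0.0359375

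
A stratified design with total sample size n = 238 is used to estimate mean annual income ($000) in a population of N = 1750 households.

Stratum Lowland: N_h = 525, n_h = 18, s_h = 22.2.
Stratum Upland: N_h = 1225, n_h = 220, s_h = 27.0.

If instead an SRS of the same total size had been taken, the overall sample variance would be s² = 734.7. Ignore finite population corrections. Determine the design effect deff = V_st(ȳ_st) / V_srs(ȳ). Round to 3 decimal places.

V̂(ȳ_st) = Σ W_h² s_h²/n_h, with W_h = N_h/N and N = 1750:
  stratum Lowland: (525/1750)²·22.2²/18 = 2.4642
  stratum Upland: (1225/1750)²·27.0²/220 = 1.62368
V_st = 4.08788
V_srs = s²/n = 734.7/238 = 3.08697
deff = V_st / V_srs = 4.08788/3.08697 = 1.3242

deff ≈ 1.324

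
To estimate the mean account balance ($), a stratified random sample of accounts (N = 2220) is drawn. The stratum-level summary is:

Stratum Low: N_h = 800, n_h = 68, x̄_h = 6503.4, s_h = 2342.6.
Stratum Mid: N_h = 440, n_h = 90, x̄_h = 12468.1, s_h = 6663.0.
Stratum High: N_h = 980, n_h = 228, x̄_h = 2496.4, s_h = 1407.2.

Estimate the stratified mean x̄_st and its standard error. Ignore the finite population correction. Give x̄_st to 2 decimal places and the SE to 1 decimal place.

x̄_st ≈ 5916.74, SE ≈ 177.6

x̄_st = Σ W_h x̄_h = (800·6503.4 + 440·12468.1 + 980·2496.4)/2220 = 5916.73694
V̂(x̄_st) = Σ W_h² s_h²/n_h, with W_h = N_h/N and N = 2220:
  stratum Low: (800/2220)²·2342.6²/68 = 10480
  stratum Mid: (440/2220)²·6663.0²/90 = 19377.4
  stratum High: (980/2220)²·1407.2²/228 = 1692.48
V̂(x̄_st) = 31549.9
SE(x̄_st) = √31549.9 = 177.623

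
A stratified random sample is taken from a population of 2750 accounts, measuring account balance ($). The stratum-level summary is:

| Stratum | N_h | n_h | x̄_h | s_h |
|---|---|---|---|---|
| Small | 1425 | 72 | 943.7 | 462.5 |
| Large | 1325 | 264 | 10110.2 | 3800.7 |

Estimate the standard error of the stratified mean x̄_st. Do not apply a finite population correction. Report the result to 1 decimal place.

V̂(x̄_st) = Σ W_h² s_h²/n_h, with W_h = N_h/N and N = 2750:
  stratum Small: (1425/2750)²·462.5²/72 = 797.729
  stratum Large: (1325/2750)²·3800.7²/264 = 12702.5
V̂(x̄_st) = 13500.2
SE(x̄_st) = √13500.2 = 116.191

SE(x̄_st) ≈ 116.2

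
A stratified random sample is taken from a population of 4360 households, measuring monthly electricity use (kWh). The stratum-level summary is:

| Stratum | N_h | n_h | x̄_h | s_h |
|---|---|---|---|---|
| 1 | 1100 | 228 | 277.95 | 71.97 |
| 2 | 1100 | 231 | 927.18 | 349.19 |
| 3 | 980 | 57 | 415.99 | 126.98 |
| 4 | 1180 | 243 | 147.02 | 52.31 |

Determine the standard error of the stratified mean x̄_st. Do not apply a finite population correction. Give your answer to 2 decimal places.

SE(x̄_st) ≈ 7.08

V̂(x̄_st) = Σ W_h² s_h²/n_h, with W_h = N_h/N and N = 4360:
  stratum 1: (1100/4360)²·71.97²/228 = 1.44604
  stratum 2: (1100/4360)²·349.19²/231 = 33.5988
  stratum 3: (980/4360)²·126.98²/57 = 14.2914
  stratum 4: (1180/4360)²·52.31²/243 = 0.824811
V̂(x̄_st) = 50.1611
SE(x̄_st) = √50.1611 = 7.08245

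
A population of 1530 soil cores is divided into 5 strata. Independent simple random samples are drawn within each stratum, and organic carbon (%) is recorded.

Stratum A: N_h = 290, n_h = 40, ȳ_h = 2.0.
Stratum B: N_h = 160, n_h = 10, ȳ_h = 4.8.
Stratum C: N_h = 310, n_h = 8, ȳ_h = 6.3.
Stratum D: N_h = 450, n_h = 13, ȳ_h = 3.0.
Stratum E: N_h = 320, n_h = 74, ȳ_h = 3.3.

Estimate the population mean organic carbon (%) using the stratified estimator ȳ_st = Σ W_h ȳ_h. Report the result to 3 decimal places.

ȳ_st ≈ 3.730

N = Σ N_h = 1530. Stratum weights W_h = N_h/N.
ȳ_st = (290·2.0 + 160·4.8 + 310·6.3 + 450·3.0 + 320·3.3) / 1530 = 3.73007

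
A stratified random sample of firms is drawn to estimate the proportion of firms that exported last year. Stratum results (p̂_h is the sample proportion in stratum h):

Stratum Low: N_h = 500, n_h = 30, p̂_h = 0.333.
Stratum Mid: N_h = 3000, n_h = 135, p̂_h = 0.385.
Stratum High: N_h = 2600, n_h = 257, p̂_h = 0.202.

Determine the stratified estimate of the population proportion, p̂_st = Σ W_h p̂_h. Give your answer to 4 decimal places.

p̂_st ≈ 0.3027

N = 6100; stratum weights W_h = N_h/N.
p̂_st = Σ W_h p̂_h = (500·0.333 + 3000·0.385 + 2600·0.202)/6100 = 0.30274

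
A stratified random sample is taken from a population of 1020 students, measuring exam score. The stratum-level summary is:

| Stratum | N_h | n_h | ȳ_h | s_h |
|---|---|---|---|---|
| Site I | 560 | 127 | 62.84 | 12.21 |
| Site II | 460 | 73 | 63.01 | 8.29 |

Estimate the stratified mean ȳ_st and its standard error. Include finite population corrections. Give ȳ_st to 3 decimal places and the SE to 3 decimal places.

ȳ_st = Σ W_h ȳ_h = (560·62.84 + 460·63.01)/1020 = 62.91667
V̂(ȳ_st) = Σ W_h² (1 − n_h/N_h) s_h²/n_h, with W_h = N_h/N and N = 1020:
  stratum Site I: (560/1020)²·(1 − 127/560)·12.21²/127 = 0.273592
  stratum Site II: (460/1020)²·(1 − 73/460)·8.29²/73 = 0.161085
V̂(ȳ_st) = 0.434677
SE(ȳ_st) = √0.434677 = 0.6593

ȳ_st ≈ 62.917, SE ≈ 0.659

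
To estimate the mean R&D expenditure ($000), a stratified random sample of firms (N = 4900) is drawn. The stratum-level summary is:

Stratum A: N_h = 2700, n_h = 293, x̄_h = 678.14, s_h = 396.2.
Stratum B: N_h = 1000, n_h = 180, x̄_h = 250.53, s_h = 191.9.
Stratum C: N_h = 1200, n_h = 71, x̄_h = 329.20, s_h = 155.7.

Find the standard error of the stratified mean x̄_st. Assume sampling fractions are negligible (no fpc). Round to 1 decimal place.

SE(x̄_st) ≈ 13.8

V̂(x̄_st) = Σ W_h² s_h²/n_h, with W_h = N_h/N and N = 4900:
  stratum A: (2700/4900)²·396.2²/293 = 162.666
  stratum B: (1000/4900)²·191.9²/180 = 8.5209
  stratum C: (1200/4900)²·155.7²/71 = 20.4781
V̂(x̄_st) = 191.665
SE(x̄_st) = √191.665 = 13.8443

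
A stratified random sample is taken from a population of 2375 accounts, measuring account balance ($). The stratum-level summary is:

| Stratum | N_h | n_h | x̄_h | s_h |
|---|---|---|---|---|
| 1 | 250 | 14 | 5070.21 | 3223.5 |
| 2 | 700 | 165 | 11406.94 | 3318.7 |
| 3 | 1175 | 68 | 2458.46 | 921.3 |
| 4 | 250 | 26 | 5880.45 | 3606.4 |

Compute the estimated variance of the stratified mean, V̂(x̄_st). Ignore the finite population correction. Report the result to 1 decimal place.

V̂(x̄_st) = Σ W_h² s_h²/n_h, with W_h = N_h/N and N = 2375:
  stratum 1: (250/2375)²·3223.5²/14 = 8223.94
  stratum 2: (700/2375)²·3318.7²/165 = 5798.57
  stratum 3: (1175/2375)²·921.3²/68 = 3055.21
  stratum 4: (250/2375)²·3606.4²/26 = 5542.77
V̂(x̄_st) = 22620.5

V̂(x̄_st) ≈ 22620.5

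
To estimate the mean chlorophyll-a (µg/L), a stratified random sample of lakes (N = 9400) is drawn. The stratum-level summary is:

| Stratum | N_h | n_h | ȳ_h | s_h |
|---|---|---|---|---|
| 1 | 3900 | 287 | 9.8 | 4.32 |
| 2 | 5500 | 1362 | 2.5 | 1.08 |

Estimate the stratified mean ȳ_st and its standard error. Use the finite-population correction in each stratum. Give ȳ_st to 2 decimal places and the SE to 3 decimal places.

ȳ_st ≈ 5.53, SE ≈ 0.103

ȳ_st = Σ W_h ȳ_h = (3900·9.8 + 5500·2.5)/9400 = 5.52872
V̂(ȳ_st) = Σ W_h² (1 − n_h/N_h) s_h²/n_h, with W_h = N_h/N and N = 9400:
  stratum 1: (3900/9400)²·(1 − 287/3900)·4.32²/287 = 0.0103696
  stratum 2: (5500/9400)²·(1 − 1362/5500)·1.08²/1362 = 0.000220581
V̂(ȳ_st) = 0.0105902
SE(ȳ_st) = √0.0105902 = 0.102909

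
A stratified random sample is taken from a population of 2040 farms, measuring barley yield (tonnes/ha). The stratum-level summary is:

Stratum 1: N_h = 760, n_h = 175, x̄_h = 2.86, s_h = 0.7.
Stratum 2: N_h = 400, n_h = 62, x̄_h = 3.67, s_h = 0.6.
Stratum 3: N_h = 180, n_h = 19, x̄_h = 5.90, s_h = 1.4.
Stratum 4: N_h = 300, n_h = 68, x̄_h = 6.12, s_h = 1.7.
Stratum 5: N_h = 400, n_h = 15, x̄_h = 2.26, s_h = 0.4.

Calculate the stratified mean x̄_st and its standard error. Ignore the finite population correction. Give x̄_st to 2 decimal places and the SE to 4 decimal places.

x̄_st = Σ W_h x̄_h = (760·2.86 + 400·3.67 + 180·5.90 + 300·6.12 + 400·2.26)/2040 = 3.64882
V̂(x̄_st) = Σ W_h² s_h²/n_h, with W_h = N_h/N and N = 2040:
  stratum 1: (760/2040)²·0.7²/175 = 0.00038862
  stratum 2: (400/2040)²·0.6²/62 = 0.000223239
  stratum 3: (180/2040)²·1.4²/19 = 0.000803132
  stratum 4: (300/2040)²·1.7²/68 = 0.000919118
  stratum 5: (400/2040)²·0.4²/15 = 0.000410099
V̂(x̄_st) = 0.00274421
SE(x̄_st) = √0.00274421 = 0.0523852

x̄_st ≈ 3.65, SE ≈ 0.0524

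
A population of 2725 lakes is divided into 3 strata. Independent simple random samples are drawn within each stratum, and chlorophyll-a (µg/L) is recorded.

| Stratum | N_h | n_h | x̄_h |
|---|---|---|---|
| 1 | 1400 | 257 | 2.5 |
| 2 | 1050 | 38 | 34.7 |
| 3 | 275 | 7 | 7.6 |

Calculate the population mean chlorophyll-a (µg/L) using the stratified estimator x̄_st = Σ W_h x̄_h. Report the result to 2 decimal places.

x̄_st ≈ 15.42

N = Σ N_h = 2725. Stratum weights W_h = N_h/N.
x̄_st = (1400·2.5 + 1050·34.7 + 275·7.6) / 2725 = 15.4220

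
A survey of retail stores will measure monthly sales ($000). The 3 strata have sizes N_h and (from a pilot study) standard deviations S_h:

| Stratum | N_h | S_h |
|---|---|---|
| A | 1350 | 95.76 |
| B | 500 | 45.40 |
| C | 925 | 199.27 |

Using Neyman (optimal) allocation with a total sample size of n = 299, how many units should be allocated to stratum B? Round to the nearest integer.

20

Neyman allocation: n_h = n · N_h S_h / Σ N_i S_i, with n = 299.
  stratum A: N_h·S_h = 1350·95.76 = 129276.00
  stratum B: N_h·S_h = 500·45.40 = 22700.00
  stratum C: N_h·S_h = 925·199.27 = 184324.75
Σ N_h S_h = 336300.75
n for stratum B = 299·22700.00/336300.75 = 20.182 → 20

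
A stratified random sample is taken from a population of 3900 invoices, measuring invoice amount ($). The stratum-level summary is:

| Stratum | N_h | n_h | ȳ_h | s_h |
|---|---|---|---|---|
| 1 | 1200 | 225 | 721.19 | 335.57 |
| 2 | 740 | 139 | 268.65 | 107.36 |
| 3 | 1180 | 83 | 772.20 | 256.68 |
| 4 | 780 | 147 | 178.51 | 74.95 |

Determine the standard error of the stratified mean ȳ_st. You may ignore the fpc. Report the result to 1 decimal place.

SE(ȳ_st) ≈ 11.2

V̂(ȳ_st) = Σ W_h² s_h²/n_h, with W_h = N_h/N and N = 3900:
  stratum 1: (1200/3900)²·335.57²/225 = 47.3824
  stratum 2: (740/3900)²·107.36²/139 = 2.98541
  stratum 3: (1180/3900)²·256.68²/83 = 72.6676
  stratum 4: (780/3900)²·74.95²/147 = 1.52857
V̂(ȳ_st) = 124.564
SE(ȳ_st) = √124.564 = 11.1608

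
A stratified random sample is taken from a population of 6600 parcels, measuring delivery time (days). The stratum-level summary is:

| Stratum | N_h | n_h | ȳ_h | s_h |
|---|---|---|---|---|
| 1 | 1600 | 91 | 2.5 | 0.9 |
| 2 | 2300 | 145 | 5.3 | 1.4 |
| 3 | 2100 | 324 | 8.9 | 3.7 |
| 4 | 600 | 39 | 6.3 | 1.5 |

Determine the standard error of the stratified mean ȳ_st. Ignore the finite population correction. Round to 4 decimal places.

V̂(ȳ_st) = Σ W_h² s_h²/n_h, with W_h = N_h/N and N = 6600:
  stratum 1: (1600/6600)²·0.9²/91 = 0.000523113
  stratum 2: (2300/6600)²·1.4²/145 = 0.00164156
  stratum 3: (2100/6600)²·3.7²/324 = 0.00427769
  stratum 4: (600/6600)²·1.5²/39 = 0.000476796
V̂(ȳ_st) = 0.00691915
SE(ȳ_st) = √0.00691915 = 0.0831815

SE(ȳ_st) ≈ 0.0832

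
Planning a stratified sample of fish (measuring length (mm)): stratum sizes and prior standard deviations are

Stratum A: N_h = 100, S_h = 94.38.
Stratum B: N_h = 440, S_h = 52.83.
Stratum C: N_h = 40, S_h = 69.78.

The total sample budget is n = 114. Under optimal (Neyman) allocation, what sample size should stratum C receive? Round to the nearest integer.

Neyman allocation: n_h = n · N_h S_h / Σ N_i S_i, with n = 114.
  stratum A: N_h·S_h = 100·94.38 = 9438.00
  stratum B: N_h·S_h = 440·52.83 = 23245.20
  stratum C: N_h·S_h = 40·69.78 = 2791.20
Σ N_h S_h = 35474.40
n for stratum C = 114·2791.20/35474.40 = 8.970 → 9

9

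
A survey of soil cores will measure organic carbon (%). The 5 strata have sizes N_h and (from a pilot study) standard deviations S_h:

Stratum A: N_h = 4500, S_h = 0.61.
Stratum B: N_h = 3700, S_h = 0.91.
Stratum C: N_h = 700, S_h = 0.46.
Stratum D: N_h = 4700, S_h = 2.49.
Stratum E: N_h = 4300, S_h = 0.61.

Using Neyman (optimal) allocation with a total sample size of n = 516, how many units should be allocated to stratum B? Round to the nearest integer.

Neyman allocation: n_h = n · N_h S_h / Σ N_i S_i, with n = 516.
  stratum A: N_h·S_h = 4500·0.61 = 2745.00
  stratum B: N_h·S_h = 3700·0.91 = 3367.00
  stratum C: N_h·S_h = 700·0.46 = 322.00
  stratum D: N_h·S_h = 4700·2.49 = 11703.00
  stratum E: N_h·S_h = 4300·0.61 = 2623.00
Σ N_h S_h = 20760.00
n for stratum B = 516·3367.00/20760.00 = 83.688 → 84

84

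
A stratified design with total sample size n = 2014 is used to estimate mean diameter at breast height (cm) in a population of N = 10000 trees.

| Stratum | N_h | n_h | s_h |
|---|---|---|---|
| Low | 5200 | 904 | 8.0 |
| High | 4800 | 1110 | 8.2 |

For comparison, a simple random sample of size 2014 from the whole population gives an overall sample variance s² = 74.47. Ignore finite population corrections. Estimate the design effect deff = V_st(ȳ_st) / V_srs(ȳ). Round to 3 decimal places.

deff ≈ 0.895

V̂(ȳ_st) = Σ W_h² s_h²/n_h, with W_h = N_h/N and N = 10000:
  stratum Low: (5200/10000)²·8.0²/904 = 0.0191434
  stratum High: (4800/10000)²·8.2²/1110 = 0.0139568
V_st = 0.0331002
V_srs = s²/n = 74.47/2014 = 0.0369762
deff = V_st / V_srs = 0.0331002/0.0369762 = 0.8952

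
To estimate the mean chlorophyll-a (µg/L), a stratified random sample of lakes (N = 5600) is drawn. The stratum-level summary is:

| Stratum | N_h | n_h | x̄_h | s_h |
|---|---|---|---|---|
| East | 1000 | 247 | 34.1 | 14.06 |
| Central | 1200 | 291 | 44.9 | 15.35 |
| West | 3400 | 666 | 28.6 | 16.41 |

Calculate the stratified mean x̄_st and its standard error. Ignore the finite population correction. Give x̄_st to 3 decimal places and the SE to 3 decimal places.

x̄_st = Σ W_h x̄_h = (1000·34.1 + 1200·44.9 + 3400·28.6)/5600 = 33.07500
V̂(x̄_st) = Σ W_h² s_h²/n_h, with W_h = N_h/N and N = 5600:
  stratum East: (1000/5600)²·14.06²/247 = 0.025521
  stratum Central: (1200/5600)²·15.35²/291 = 0.0371801
  stratum West: (3400/5600)²·16.41²/666 = 0.149048
V̂(x̄_st) = 0.211749
SE(x̄_st) = √0.211749 = 0.460161

x̄_st ≈ 33.075, SE ≈ 0.460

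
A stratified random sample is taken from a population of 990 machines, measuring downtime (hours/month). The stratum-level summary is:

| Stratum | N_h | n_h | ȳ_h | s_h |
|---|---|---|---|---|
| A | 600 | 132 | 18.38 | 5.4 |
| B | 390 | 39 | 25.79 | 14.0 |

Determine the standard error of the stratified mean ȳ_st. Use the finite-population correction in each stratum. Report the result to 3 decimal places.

SE(ȳ_st) ≈ 0.875

V̂(ȳ_st) = Σ W_h² (1 − n_h/N_h) s_h²/n_h, with W_h = N_h/N and N = 990:
  stratum A: (600/990)²·(1 − 132/600)·5.4²/132 = 0.0632908
  stratum B: (390/990)²·(1 − 39/390)·14.0²/39 = 0.701928
V̂(ȳ_st) = 0.765219
SE(ȳ_st) = √0.765219 = 0.874768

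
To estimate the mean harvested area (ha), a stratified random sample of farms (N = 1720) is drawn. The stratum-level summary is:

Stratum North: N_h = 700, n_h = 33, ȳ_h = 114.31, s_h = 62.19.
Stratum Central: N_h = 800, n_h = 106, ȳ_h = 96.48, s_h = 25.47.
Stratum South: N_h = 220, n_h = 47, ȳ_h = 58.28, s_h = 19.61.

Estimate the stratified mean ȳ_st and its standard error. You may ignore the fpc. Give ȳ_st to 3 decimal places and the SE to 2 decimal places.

ȳ_st = Σ W_h ȳ_h = (700·114.31 + 800·96.48 + 220·58.28)/1720 = 98.85035
V̂(ȳ_st) = Σ W_h² s_h²/n_h, with W_h = N_h/N and N = 1720:
  stratum North: (700/1720)²·62.19²/33 = 19.4118
  stratum Central: (800/1720)²·25.47²/106 = 1.32396
  stratum South: (220/1720)²·19.61²/47 = 0.133858
V̂(ȳ_st) = 20.8696
SE(ȳ_st) = √20.8696 = 4.56833

ȳ_st ≈ 98.850, SE ≈ 4.57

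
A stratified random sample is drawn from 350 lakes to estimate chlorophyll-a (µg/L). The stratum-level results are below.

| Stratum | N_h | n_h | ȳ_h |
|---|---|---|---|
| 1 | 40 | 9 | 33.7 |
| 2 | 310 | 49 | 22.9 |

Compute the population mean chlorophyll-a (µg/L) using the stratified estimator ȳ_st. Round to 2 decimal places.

ȳ_st ≈ 24.13

N = Σ N_h = 350. Stratum weights W_h = N_h/N.
ȳ_st = (40·33.7 + 310·22.9) / 350 = 24.1343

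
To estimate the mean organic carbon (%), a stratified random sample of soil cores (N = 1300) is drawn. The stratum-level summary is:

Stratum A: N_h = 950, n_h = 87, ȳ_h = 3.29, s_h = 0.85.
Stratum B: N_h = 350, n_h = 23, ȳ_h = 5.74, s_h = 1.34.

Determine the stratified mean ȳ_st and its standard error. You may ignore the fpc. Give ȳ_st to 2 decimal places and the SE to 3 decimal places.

ȳ_st = Σ W_h ȳ_h = (950·3.29 + 350·5.74)/1300 = 3.94962
V̂(ȳ_st) = Σ W_h² s_h²/n_h, with W_h = N_h/N and N = 1300:
  stratum A: (950/1300)²·0.85²/87 = 0.00443485
  stratum B: (350/1300)²·1.34²/23 = 0.00565889
V̂(ȳ_st) = 0.0100937
SE(ȳ_st) = √0.0100937 = 0.100468

ȳ_st ≈ 3.95, SE ≈ 0.100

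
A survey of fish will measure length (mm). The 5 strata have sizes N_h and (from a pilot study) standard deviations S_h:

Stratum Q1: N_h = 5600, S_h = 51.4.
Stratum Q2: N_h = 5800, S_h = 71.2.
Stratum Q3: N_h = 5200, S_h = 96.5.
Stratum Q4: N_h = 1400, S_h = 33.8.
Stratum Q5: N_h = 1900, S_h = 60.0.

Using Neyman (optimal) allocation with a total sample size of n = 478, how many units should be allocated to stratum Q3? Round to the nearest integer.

176

Neyman allocation: n_h = n · N_h S_h / Σ N_i S_i, with n = 478.
  stratum Q1: N_h·S_h = 5600·51.4 = 287840.00
  stratum Q2: N_h·S_h = 5800·71.2 = 412960.00
  stratum Q3: N_h·S_h = 5200·96.5 = 501800.00
  stratum Q4: N_h·S_h = 1400·33.8 = 47320.00
  stratum Q5: N_h·S_h = 1900·60.0 = 114000.00
Σ N_h S_h = 1363920.00
n for stratum Q3 = 478·501800.00/1363920.00 = 175.861 → 176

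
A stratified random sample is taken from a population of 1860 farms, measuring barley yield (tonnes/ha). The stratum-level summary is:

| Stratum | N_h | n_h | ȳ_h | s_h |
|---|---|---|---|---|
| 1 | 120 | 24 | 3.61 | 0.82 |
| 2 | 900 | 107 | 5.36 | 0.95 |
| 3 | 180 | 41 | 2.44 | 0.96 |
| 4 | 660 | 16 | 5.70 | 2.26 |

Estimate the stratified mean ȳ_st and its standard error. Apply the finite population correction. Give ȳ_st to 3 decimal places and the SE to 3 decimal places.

ȳ_st = Σ W_h ȳ_h = (120·3.61 + 900·5.36 + 180·2.44 + 660·5.70)/1860 = 5.08516
V̂(ȳ_st) = Σ W_h² (1 − n_h/N_h) s_h²/n_h, with W_h = N_h/N and N = 1860:
  stratum 1: (120/1860)²·(1 − 24/120)·0.82²/24 = 9.32917e-05
  stratum 2: (900/1860)²·(1 − 107/900)·0.95²/107 = 0.00174002
  stratum 3: (180/1860)²·(1 − 41/180)·0.96²/41 = 0.000162562
  stratum 4: (660/1860)²·(1 − 16/660)·2.26²/16 = 0.0392194
V̂(ȳ_st) = 0.0412153
SE(ȳ_st) = √0.0412153 = 0.203015

ȳ_st ≈ 5.085, SE ≈ 0.203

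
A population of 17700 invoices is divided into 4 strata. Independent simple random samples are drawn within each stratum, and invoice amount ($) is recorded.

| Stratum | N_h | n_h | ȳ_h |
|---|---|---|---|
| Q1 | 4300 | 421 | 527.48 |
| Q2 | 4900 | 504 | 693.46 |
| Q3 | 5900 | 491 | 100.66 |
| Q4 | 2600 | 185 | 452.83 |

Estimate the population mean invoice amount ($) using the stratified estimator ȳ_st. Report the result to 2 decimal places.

N = Σ N_h = 17700. Stratum weights W_h = N_h/N.
ȳ_st = (4300·527.48 + 4900·693.46 + 5900·100.66 + 2600·452.83) / 17700 = 420.1904

ȳ_st ≈ 420.19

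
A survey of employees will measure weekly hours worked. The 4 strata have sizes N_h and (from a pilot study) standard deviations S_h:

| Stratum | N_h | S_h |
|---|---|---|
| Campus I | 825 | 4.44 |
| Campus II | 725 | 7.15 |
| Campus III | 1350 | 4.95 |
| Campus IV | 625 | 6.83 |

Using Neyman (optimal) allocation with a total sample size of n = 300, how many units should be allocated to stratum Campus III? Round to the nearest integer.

101

Neyman allocation: n_h = n · N_h S_h / Σ N_i S_i, with n = 300.
  stratum Campus I: N_h·S_h = 825·4.44 = 3663.00
  stratum Campus II: N_h·S_h = 725·7.15 = 5183.75
  stratum Campus III: N_h·S_h = 1350·4.95 = 6682.50
  stratum Campus IV: N_h·S_h = 625·6.83 = 4268.75
Σ N_h S_h = 19798.00
n for stratum Campus III = 300·6682.50/19798.00 = 101.260 → 101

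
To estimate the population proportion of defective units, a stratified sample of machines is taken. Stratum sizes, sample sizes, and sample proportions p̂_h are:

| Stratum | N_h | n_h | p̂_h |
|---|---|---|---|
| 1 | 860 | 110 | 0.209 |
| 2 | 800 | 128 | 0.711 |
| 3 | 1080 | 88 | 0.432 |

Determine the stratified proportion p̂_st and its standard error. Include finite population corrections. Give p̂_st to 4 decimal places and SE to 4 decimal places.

N = 2740; stratum weights W_h = N_h/N.
p̂_st = Σ W_h p̂_h = (860·0.209 + 800·0.711 + 1080·0.432)/2740 = 0.44347
V̂(p̂_st) = Σ W_h² (1 − n_h/N_h) p̂_h(1−p̂_h)/(n_h−1):
  stratum 1: (860/2740)²·(1 − 110/860)·0.209·0.791/109 = 0.000130303
  stratum 2: (800/2740)²·(1 − 128/800)·0.711·0.289/127 = 0.000115857
  stratum 3: (1080/2740)²·(1 − 88/1080)·0.432·0.568/87 = 0.000402483
V̂(p̂_st) = 0.000648643; SE = √V̂ = 0.0254685

p̂_st ≈ 0.4435, SE ≈ 0.0255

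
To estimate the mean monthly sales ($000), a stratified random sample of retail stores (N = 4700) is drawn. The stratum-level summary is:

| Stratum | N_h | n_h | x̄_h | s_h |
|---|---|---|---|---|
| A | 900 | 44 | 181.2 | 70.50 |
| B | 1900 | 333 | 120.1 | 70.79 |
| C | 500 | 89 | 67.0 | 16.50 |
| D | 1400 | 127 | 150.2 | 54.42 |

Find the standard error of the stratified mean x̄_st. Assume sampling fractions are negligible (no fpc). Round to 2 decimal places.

V̂(x̄_st) = Σ W_h² s_h²/n_h, with W_h = N_h/N and N = 4700:
  stratum A: (900/4700)²·70.50²/44 = 4.14205
  stratum B: (1900/4700)²·70.79²/333 = 2.4593
  stratum C: (500/4700)²·16.50²/89 = 0.0346196
  stratum D: (1400/4700)²·54.42²/127 = 2.06906
V̂(x̄_st) = 8.70503
SE(x̄_st) = √8.70503 = 2.95043

SE(x̄_st) ≈ 2.95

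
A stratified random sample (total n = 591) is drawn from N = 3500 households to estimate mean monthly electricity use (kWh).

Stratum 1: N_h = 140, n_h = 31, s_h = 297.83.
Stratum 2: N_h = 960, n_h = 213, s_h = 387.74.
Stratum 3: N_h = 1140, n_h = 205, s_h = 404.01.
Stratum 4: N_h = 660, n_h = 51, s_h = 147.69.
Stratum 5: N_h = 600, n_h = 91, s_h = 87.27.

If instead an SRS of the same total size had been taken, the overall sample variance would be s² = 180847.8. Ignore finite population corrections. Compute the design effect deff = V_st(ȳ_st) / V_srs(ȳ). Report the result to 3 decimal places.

deff ≈ 0.522

V̂(ȳ_st) = Σ W_h² s_h²/n_h, with W_h = N_h/N and N = 3500:
  stratum 1: (140/3500)²·297.83²/31 = 4.5782
  stratum 2: (960/3500)²·387.74²/213 = 53.1016
  stratum 3: (1140/3500)²·404.01²/205 = 84.4703
  stratum 4: (660/3500)²·147.69²/51 = 15.2084
  stratum 5: (600/3500)²·87.27²/91 = 2.45955
V_st = 159.818
V_srs = s²/n = 180847.8/591 = 306.003
deff = V_st / V_srs = 159.818/306.003 = 0.5223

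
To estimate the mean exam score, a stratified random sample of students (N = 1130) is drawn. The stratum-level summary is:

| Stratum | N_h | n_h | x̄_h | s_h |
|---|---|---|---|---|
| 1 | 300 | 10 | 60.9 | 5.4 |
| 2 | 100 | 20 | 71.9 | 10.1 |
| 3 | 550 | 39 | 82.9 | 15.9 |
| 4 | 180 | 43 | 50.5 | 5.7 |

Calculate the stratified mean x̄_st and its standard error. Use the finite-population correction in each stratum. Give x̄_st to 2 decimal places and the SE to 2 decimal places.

x̄_st ≈ 70.92, SE ≈ 1.29

x̄_st = Σ W_h x̄_h = (300·60.9 + 100·71.9 + 550·82.9 + 180·50.5)/1130 = 70.92478
V̂(x̄_st) = Σ W_h² (1 − n_h/N_h) s_h²/n_h, with W_h = N_h/N and N = 1130:
  stratum 1: (300/1130)²·(1 − 10/300)·5.4²/10 = 0.198678
  stratum 2: (100/1130)²·(1 − 20/100)·10.1²/20 = 0.0319555
  stratum 3: (550/1130)²·(1 − 39/550)·15.9²/39 = 1.42678
  stratum 4: (180/1130)²·(1 − 43/180)·5.7²/43 = 0.0145921
V̂(x̄_st) = 1.672
SE(x̄_st) = √1.672 = 1.29306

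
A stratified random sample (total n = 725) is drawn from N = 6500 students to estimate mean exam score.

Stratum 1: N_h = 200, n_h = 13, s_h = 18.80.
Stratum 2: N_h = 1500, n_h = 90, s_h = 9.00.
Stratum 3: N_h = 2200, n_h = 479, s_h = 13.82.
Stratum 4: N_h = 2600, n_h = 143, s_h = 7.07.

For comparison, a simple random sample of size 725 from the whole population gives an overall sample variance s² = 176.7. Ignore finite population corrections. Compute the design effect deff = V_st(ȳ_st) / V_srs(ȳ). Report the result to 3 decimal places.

V̂(ȳ_st) = Σ W_h² s_h²/n_h, with W_h = N_h/N and N = 6500:
  stratum 1: (200/6500)²·18.80²/13 = 0.0257398
  stratum 2: (1500/6500)²·9.00²/90 = 0.047929
  stratum 3: (2200/6500)²·13.82²/479 = 0.0456772
  stratum 4: (2600/6500)²·7.07²/143 = 0.0559272
V_st = 0.175273
V_srs = s²/n = 176.7/725 = 0.243724
deff = V_st / V_srs = 0.175273/0.243724 = 0.7191

deff ≈ 0.719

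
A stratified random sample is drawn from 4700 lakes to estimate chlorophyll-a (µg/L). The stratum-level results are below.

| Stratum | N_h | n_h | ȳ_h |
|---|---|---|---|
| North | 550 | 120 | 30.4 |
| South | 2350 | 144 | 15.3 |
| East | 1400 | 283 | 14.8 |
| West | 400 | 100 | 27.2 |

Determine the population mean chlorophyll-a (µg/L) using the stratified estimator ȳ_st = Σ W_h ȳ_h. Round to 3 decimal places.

ȳ_st ≈ 17.931

N = Σ N_h = 4700. Stratum weights W_h = N_h/N.
ȳ_st = (550·30.4 + 2350·15.3 + 1400·14.8 + 400·27.2) / 4700 = 17.93085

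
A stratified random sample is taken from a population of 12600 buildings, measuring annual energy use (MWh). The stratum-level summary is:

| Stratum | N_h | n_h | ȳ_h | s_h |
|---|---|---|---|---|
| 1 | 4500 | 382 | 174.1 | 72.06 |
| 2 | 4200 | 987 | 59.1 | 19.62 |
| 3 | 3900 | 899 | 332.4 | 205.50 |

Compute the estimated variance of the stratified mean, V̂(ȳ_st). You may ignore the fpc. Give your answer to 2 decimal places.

V̂(ȳ_st) = Σ W_h² s_h²/n_h, with W_h = N_h/N and N = 12600:
  stratum 1: (4500/12600)²·72.06²/382 = 1.73384
  stratum 2: (4200/12600)²·19.62²/987 = 0.043335
  stratum 3: (3900/12600)²·205.50²/899 = 4.50041
V̂(ȳ_st) = 6.27759

V̂(ȳ_st) ≈ 6.28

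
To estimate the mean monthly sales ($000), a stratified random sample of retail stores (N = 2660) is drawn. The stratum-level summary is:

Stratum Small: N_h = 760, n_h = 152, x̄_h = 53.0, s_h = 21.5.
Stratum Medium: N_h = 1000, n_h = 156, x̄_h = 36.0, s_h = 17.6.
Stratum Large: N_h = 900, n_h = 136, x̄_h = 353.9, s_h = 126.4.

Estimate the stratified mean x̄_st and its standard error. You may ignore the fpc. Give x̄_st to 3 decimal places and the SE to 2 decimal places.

x̄_st ≈ 148.417, SE ≈ 3.74

x̄_st = Σ W_h x̄_h = (760·53.0 + 1000·36.0 + 900·353.9)/2660 = 148.41729
V̂(x̄_st) = Σ W_h² s_h²/n_h, with W_h = N_h/N and N = 2660:
  stratum Small: (760/2660)²·21.5²/152 = 0.248255
  stratum Medium: (1000/2660)²·17.6²/156 = 0.280632
  stratum Large: (900/2660)²·126.4²/136 = 13.4486
V̂(x̄_st) = 13.9775
SE(x̄_st) = √13.9775 = 3.73865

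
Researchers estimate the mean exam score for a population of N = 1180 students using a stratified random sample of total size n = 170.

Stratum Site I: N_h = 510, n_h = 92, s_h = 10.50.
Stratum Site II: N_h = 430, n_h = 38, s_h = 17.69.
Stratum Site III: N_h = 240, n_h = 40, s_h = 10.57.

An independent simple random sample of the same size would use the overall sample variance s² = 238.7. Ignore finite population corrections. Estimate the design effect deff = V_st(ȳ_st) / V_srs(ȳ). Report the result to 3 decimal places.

V̂(ȳ_st) = Σ W_h² s_h²/n_h, with W_h = N_h/N and N = 1180:
  stratum Site I: (510/1180)²·10.50²/92 = 0.223855
  stratum Site II: (430/1180)²·17.69²/38 = 1.09357
  stratum Site III: (240/1180)²·10.57²/40 = 0.115544
V_st = 1.43297
V_srs = s²/n = 238.7/170 = 1.40412
deff = V_st / V_srs = 1.43297/1.40412 = 1.0205

deff ≈ 1.021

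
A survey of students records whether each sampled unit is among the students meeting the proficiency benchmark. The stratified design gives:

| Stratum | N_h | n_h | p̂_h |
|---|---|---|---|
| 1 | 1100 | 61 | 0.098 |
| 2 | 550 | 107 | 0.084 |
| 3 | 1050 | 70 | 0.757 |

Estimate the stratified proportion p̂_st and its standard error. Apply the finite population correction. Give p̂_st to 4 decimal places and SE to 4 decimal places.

N = 2700; stratum weights W_h = N_h/N.
p̂_st = Σ W_h p̂_h = (1100·0.098 + 550·0.084 + 1050·0.757)/2700 = 0.35143
V̂(p̂_st) = Σ W_h² (1 − n_h/N_h) p̂_h(1−p̂_h)/(n_h−1):
  stratum 1: (1100/2700)²·(1 − 61/1100)·0.098·0.902/60 = 0.000230973
  stratum 2: (550/2700)²·(1 − 107/550)·0.084·0.916/106 = 2.42609e-05
  stratum 3: (1050/2700)²·(1 − 70/1050)·0.757·0.243/69 = 0.000376306
V̂(p̂_st) = 0.00063154; SE = √V̂ = 0.0251305

p̂_st ≈ 0.3514, SE ≈ 0.0251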